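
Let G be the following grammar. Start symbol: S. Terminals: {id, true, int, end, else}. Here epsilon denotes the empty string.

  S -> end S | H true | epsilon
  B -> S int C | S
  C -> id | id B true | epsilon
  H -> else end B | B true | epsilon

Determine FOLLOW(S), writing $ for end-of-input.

FIRST(C) = {epsilon, id}
FIRST(S) = {epsilon, else, end, int, true}  (via H true)
FIRST(B) = {epsilon, else, end, int, true}  (via S int C, S)
FIRST(H) = {epsilon, else, end, int, true}  (via B true)
FOLLOW(S) includes $ since S is the start symbol.
FOLLOW(H): in S->H true, H is followed by true with FIRST {true}. Thus FOLLOW(H) = {true}.
FOLLOW(B): in C->id B true, B is followed by true with FIRST {true}; in H->else end B, the suffix after B is empty, so FOLLOW(B) ⊇ FOLLOW(H) = {true}; in H->B true, B is followed by true with FIRST {true}. Thus FOLLOW(B) = {true}.
FOLLOW(S): in S->end S, the suffix after S is empty (adds nothing new); in B->S int C, S is followed by int C with FIRST {int}; in B->S, the suffix after S is empty, so FOLLOW(S) ⊇ FOLLOW(B) = {true}. Thus FOLLOW(S) = {$, int, true}.
FOLLOW(C): in B->S int C, the suffix after C is empty, so FOLLOW(C) ⊇ FOLLOW(B) = {true}. Thus FOLLOW(C) = {true}.

{$, int, true}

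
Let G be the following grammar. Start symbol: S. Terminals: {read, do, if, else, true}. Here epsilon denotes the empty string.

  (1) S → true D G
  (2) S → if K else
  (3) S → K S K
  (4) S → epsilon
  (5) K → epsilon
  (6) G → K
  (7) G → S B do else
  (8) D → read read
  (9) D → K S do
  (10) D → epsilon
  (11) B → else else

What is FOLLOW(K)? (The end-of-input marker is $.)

FIRST(K) = {epsilon}
FIRST(B) = {else}
FIRST(S) = {epsilon, if, true}  (via K S K)
FIRST(G) = {epsilon, else, if, true}  (via K, S B do else)
FIRST(D) = {epsilon, do, if, read, true}  (via K S do)
FOLLOW(S) includes $ since S is the start symbol.
FOLLOW(S): in S→K S K, S is followed by K with FIRST {epsilon}; in S→K S K, the suffix after S is nullable (adds nothing new); in G→S B do else, S is followed by B do else with FIRST {else}; in D→K S do, S is followed by do with FIRST {do}. Thus FOLLOW(S) = {$, do, else}.
FOLLOW(G): in S→true D G, the suffix after G is empty, so FOLLOW(G) ⊇ FOLLOW(S) = {$, do, else}. Thus FOLLOW(G) = {$, do, else}.
FOLLOW(K): in S→if K else, K is followed by else with FIRST {else}; in S→K S K (occurrence 1), K is followed by S K with FIRST {epsilon, if, true}; in S→K S K (occurrence 1), the suffix after K is nullable, so FOLLOW(K) ⊇ FOLLOW(S) = {$, do, else}; in S→K S K (occurrence 2), the suffix after K is empty, so FOLLOW(K) ⊇ FOLLOW(S) = {$, do, else}; in G→K, the suffix after K is empty, so FOLLOW(K) ⊇ FOLLOW(G) = {$, do, else}; in D→K S do, K is followed by S do with FIRST {do, if, true}. Thus FOLLOW(K) = {$, do, else, if, true}.
FOLLOW(D): in S→true D G, D is followed by G with FIRST {epsilon, else, if, true}; in S→true D G, the suffix after D is nullable, so FOLLOW(D) ⊇ FOLLOW(S) = {$, do, else}. Thus FOLLOW(D) = {$, do, else, if, true}.
FOLLOW(B): in G→S B do else, B is followed by do else with FIRST {do}. Thus FOLLOW(B) = {do}.

{$, do, else, if, true}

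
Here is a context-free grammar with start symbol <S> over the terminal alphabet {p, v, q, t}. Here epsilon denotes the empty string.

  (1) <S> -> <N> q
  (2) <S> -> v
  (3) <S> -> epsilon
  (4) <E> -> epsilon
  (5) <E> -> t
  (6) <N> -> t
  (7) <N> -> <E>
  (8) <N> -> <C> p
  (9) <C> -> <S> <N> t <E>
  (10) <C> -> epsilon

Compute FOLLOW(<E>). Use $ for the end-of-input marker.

{p, q, t}

FIRST(<E>) = {epsilon, t}
FIRST(<S>) = {epsilon, p, q, t, v}  (via <N> q)
FIRST(<N>) = {epsilon, p, q, t, v}  (via <E>, <C> p)
FIRST(<C>) = {epsilon, p, q, t, v}  (via <S> <N> t <E>)
FOLLOW(<S>) includes $ since <S> is the start symbol.
FOLLOW(<S>): in <C>-><S> <N> t <E>, <S> is followed by <N> t <E> with FIRST {p, q, t, v}. Thus FOLLOW(<S>) = {$, p, q, t, v}.
FOLLOW(<N>): in <S>-><N> q, <N> is followed by q with FIRST {q}; in <C>-><S> <N> t <E>, <N> is followed by t <E> with FIRST {t}. Thus FOLLOW(<N>) = {q, t}.
FOLLOW(<C>): in <N>-><C> p, <C> is followed by p with FIRST {p}. Thus FOLLOW(<C>) = {p}.
FOLLOW(<E>): in <N>-><E>, the suffix after <E> is empty, so FOLLOW(<E>) ⊇ FOLLOW(<N>) = {q, t}; in <C>-><S> <N> t <E>, the suffix after <E> is empty, so FOLLOW(<E>) ⊇ FOLLOW(<C>) = {p}. Thus FOLLOW(<E>) = {p, q, t}.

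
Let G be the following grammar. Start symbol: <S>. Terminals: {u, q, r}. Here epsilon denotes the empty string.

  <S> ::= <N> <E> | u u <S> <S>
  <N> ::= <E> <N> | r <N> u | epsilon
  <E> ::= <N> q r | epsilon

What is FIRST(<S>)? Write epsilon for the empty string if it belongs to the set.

FIRST(<S>) = {epsilon, q, r, u}  (via <N> <E>)
FIRST(<N>) = {epsilon, q, r}  (via <E> <N>)
FIRST(<E>) = {epsilon, q, r}  (via <N> q r)

{epsilon, q, r, u}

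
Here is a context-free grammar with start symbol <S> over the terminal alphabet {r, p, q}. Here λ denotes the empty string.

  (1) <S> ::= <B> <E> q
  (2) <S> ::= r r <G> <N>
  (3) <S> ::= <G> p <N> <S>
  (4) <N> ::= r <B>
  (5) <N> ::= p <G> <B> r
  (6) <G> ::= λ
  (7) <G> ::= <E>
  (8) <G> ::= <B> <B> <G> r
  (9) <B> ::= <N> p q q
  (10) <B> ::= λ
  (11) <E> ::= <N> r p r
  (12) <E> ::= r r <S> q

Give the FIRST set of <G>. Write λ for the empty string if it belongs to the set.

{λ, p, r}

FIRST(<N>) = {p, r}
FIRST(<B>) = {λ, p, r}  (via <N> p q q)
FIRST(<E>) = {p, r}  (via <N> r p r)
FIRST(<G>) = {λ, p, r}  (via <E>, <B> <B> <G> r)
FIRST(<S>) = {p, r}  (via <B> <E> q, <G> p <N> <S>)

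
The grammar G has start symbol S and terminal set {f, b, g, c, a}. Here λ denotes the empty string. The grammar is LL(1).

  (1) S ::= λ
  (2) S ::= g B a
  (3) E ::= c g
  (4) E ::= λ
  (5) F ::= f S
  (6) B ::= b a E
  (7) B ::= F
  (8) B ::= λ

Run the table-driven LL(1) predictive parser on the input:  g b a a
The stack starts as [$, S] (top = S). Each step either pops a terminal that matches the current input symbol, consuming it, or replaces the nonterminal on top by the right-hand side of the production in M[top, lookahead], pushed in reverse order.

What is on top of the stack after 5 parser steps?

E

     Stack      Input      Action
  1  $ S        g b a a $  expand S ::= g B a
  2  $ a B g    g b a a $  match g
  3  $ a B      b a a $    expand B ::= b a E
  4  $ a E a b  b a a $    match b
  5  $ a E a    a a $      match a
Stack after step 5: $ a E (top = E).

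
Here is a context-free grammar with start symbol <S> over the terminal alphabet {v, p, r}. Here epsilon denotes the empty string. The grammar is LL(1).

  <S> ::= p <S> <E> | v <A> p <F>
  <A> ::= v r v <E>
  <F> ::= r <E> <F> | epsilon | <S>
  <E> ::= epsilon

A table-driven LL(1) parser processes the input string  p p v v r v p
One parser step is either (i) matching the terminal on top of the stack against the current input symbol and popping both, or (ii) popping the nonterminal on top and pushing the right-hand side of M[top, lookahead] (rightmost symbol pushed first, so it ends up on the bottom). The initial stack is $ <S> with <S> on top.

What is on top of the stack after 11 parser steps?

p

      Stack                      Input            Action
   1  $ <S>                      p p v v r v p $  expand <S> ::= p <S> <E>
   2  $ <E> <S> p                p p v v r v p $  match p
   3  $ <E> <S>                  p v v r v p $    expand <S> ::= p <S> <E>
   4  $ <E> <E> <S> p            p v v r v p $    match p
   5  $ <E> <E> <S>              v v r v p $      expand <S> ::= v <A> p <F>
   6  $ <E> <E> <F> p <A> v      v v r v p $      match v
   7  $ <E> <E> <F> p <A>        v r v p $        expand <A> ::= v r v <E>
   8  $ <E> <E> <F> p <E> v r v  v r v p $        match v
   9  $ <E> <E> <F> p <E> v r    r v p $          match r
  10  $ <E> <E> <F> p <E> v      v p $            match v
  11  $ <E> <E> <F> p <E>        p $              expand <E> ::= epsilon
Stack after step 11: $ <E> <E> <F> p (top = p).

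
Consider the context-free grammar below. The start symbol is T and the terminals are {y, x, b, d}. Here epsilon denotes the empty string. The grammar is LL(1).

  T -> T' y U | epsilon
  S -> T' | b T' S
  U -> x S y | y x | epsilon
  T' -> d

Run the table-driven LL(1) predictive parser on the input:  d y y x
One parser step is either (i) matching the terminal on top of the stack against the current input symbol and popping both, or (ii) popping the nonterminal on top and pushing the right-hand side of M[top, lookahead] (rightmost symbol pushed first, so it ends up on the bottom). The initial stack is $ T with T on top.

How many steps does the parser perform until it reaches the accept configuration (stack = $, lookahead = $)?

7

step 1: stack=$ T  input=d y y x $  — expand T -> T' y U
step 2: stack=$ U y T'  input=d y y x $  — expand T' -> d
step 3: stack=$ U y d  input=d y y x $  — match d
step 4: stack=$ U y  input=y y x $  — match y
step 5: stack=$ U  input=y x $  — expand U -> y x
step 6: stack=$ x y  input=y x $  — match y
step 7: stack=$ x  input=x $  — match x
Accept reached after 7 steps.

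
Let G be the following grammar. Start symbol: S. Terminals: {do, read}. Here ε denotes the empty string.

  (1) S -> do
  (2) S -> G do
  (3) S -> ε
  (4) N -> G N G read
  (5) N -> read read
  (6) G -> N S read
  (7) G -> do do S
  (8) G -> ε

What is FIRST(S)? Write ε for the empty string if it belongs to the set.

{ε, do, read}

FIRST(S) = {ε, do, read}  (via G do)
FIRST(N) = {do, read}  (via G N G read)
FIRST(G) = {ε, do, read}  (via N S read)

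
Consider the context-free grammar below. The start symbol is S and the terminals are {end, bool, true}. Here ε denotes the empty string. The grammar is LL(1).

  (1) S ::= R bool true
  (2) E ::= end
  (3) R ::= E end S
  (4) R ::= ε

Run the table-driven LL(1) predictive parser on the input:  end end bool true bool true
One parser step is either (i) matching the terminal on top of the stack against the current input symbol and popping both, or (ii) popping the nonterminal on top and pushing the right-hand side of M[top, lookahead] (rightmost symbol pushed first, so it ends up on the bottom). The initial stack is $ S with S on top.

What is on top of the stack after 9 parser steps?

bool

step 1: stack=$ S  input=end end bool true bool true $  — expand S ::= R bool true
step 2: stack=$ true bool R  input=end end bool true bool true $  — expand R ::= E end S
step 3: stack=$ true bool S end E  input=end end bool true bool true $  — expand E ::= end
step 4: stack=$ true bool S end end  input=end end bool true bool true $  — match end
step 5: stack=$ true bool S end  input=end bool true bool true $  — match end
step 6: stack=$ true bool S  input=bool true bool true $  — expand S ::= R bool true
step 7: stack=$ true bool true bool R  input=bool true bool true $  — expand R ::= ε
step 8: stack=$ true bool true bool  input=bool true bool true $  — match bool
step 9: stack=$ true bool true  input=true bool true $  — match true
Stack after step 9: $ true bool (top = bool).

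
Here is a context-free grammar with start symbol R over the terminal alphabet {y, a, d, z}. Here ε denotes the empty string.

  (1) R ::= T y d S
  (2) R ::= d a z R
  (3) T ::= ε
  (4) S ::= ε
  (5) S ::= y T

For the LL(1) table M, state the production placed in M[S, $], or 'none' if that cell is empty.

FIRST(T) = {ε}
FIRST(S) = {ε, y}
FIRST(R) = {d, y}  (via T y d S)
FOLLOW(R) includes $ since R is the start symbol.
FOLLOW(R): in R::=d a z R, the suffix after R is empty (adds nothing new). Thus FOLLOW(R) = {$}.
FOLLOW(S): in R::=T y d S, the suffix after S is empty, so FOLLOW(S) ⊇ FOLLOW(R) = {$}. Thus FOLLOW(S) = {$}.
For S ::= ε: FIRST(ε) = {ε}, so it goes in M[S, t] for t ∈ {}; since ε ∈ FIRST, also for every t ∈ FOLLOW(S) = {$}.
For S ::= y T: FIRST(y T) = {y}, so it goes in M[S, t] for t ∈ {y}.

S ::= ε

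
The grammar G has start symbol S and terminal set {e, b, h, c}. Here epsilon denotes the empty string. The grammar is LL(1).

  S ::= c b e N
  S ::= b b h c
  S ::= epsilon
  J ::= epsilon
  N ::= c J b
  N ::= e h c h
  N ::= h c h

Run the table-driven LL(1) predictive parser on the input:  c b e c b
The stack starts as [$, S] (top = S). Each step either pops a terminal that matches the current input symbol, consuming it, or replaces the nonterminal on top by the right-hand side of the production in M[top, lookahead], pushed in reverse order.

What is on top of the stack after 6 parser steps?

step 1: stack=$ S  input=c b e c b $  — expand S ::= c b e N
step 2: stack=$ N e b c  input=c b e c b $  — match c
step 3: stack=$ N e b  input=b e c b $  — match b
step 4: stack=$ N e  input=e c b $  — match e
step 5: stack=$ N  input=c b $  — expand N ::= c J b
step 6: stack=$ b J c  input=c b $  — match c
Stack after step 6: $ b J (top = J).

J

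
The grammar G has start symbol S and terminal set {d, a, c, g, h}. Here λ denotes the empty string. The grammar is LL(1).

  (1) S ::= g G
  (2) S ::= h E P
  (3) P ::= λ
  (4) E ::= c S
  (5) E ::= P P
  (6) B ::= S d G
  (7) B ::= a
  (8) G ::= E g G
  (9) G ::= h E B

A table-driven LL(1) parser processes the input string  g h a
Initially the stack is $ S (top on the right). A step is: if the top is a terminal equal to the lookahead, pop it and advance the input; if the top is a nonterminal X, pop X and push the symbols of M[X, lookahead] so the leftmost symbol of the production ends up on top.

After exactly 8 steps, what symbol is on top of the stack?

a

step 1: stack=$ S  input=g h a $  — expand S ::= g G
step 2: stack=$ G g  input=g h a $  — match g
step 3: stack=$ G  input=h a $  — expand G ::= h E B
step 4: stack=$ B E h  input=h a $  — match h
step 5: stack=$ B E  input=a $  — expand E ::= P P
step 6: stack=$ B P P  input=a $  — expand P ::= λ
step 7: stack=$ B P  input=a $  — expand P ::= λ
step 8: stack=$ B  input=a $  — expand B ::= a
Stack after step 8: $ a (top = a).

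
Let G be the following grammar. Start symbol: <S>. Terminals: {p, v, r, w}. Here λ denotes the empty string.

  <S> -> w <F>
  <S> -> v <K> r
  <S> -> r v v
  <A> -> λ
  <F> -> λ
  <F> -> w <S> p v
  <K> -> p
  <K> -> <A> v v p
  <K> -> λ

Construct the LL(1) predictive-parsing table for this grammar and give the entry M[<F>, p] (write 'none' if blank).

<F> -> λ

FIRST(<S>): from <S>->w <F> we get {w}; from <S>->v <K> r we get {v}; from <S>->r v v we get {r}. So FIRST(<S>) = {r, v, w}.
FIRST(<A>): from <A>->λ we get {λ}. So FIRST(<A>) = {λ}.
FIRST(<F>): from <F>->λ we get {λ}; from <F>->w <S> p v we get {w}. So FIRST(<F>) = {λ, w}.
FIRST(<K>): from <K>->p we get {p}; from <K>-><A> v v p we get {v}; from <K>->λ we get {λ}. So FIRST(<K>) = {λ, p, v}.
FOLLOW(<S>) includes $ since <S> is the start symbol.
FOLLOW(<S>): in <F>->w <S> p v, <S> is followed by p v with FIRST {p}. Thus FOLLOW(<S>) = {$, p}.
FOLLOW(<F>): in <S>->w <F>, the suffix after <F> is empty, so FOLLOW(<F>) ⊇ FOLLOW(<S>) = {$, p}. Thus FOLLOW(<F>) = {$, p}.
For <F> -> λ: FIRST(λ) = {λ}, so it goes in M[<F>, t] for t ∈ {}; since λ ∈ FIRST, also for every t ∈ FOLLOW(<F>) = {$, p}.
For <F> -> w <S> p v: FIRST(w <S> p v) = {w}, so it goes in M[<F>, t] for t ∈ {w}.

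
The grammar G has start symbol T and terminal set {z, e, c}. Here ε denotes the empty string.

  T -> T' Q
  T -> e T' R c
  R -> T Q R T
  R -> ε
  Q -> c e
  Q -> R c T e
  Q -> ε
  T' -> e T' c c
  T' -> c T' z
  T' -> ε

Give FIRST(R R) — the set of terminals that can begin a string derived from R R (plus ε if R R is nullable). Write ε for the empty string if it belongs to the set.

{ε, c, e}

FIRST(T'): from T'->e T' c c we get {e}; from T'->c T' z we get {c}; from T'->ε we get {ε}. So FIRST(T') = {ε, c, e}.
FIRST(T): from T->T' Q we get {ε, c, e}; from T->e T' R c we get {e}. So FIRST(T) = {ε, c, e}.
FIRST(R): from R->T Q R T we get {ε, c, e}; from R->ε we get {ε}. So FIRST(R) = {ε, c, e}.
FIRST(Q): from Q->c e we get {c}; from Q->R c T e we get {c, e}; from Q->ε we get {ε}. So FIRST(Q) = {ε, c, e}.
FIRST(R R): take FIRST of each symbol in turn, carrying on past any symbol whose FIRST contains ε; result {ε, c, e}.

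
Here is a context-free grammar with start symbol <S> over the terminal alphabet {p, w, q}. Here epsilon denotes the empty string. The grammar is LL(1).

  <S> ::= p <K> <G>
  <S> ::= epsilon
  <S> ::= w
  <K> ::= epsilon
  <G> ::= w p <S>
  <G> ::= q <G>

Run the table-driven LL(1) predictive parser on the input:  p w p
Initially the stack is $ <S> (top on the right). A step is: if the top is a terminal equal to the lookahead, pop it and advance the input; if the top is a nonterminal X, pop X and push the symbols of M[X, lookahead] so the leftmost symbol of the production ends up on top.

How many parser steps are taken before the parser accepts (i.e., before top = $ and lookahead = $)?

7

     Stack        Input    Action
  1  $ <S>        p w p $  expand <S> ::= p <K> <G>
  2  $ <G> <K> p  p w p $  match p
  3  $ <G> <K>    w p $    expand <K> ::= epsilon
  4  $ <G>        w p $    expand <G> ::= w p <S>
  5  $ <S> p w    w p $    match w
  6  $ <S> p      p $      match p
  7  $ <S>        $        expand <S> ::= epsilon
Accept reached after 7 steps.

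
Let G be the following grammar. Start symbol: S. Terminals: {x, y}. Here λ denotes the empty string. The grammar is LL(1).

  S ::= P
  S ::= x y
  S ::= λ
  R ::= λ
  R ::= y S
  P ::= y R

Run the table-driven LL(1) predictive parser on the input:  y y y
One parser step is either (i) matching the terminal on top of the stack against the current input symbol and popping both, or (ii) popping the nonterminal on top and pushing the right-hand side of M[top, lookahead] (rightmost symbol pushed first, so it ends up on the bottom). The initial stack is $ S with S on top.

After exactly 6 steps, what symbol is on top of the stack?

P

     Stack  Input    Action
  1  $ S    y y y $  expand S ::= P
  2  $ P    y y y $  expand P ::= y R
  3  $ R y  y y y $  match y
  4  $ R    y y $    expand R ::= y S
  5  $ S y  y y $    match y
  6  $ S    y $      expand S ::= P
Stack after step 6: $ P (top = P).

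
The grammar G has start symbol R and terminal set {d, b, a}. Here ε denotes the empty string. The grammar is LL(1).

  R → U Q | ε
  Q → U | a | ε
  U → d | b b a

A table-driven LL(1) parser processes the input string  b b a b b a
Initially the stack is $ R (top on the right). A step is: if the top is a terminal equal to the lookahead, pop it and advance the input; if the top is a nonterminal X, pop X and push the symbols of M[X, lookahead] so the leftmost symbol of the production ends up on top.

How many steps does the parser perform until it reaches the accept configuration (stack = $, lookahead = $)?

step 1: stack=$ R  input=b b a b b a $  — expand R → U Q
step 2: stack=$ Q U  input=b b a b b a $  — expand U → b b a
step 3: stack=$ Q a b b  input=b b a b b a $  — match b
step 4: stack=$ Q a b  input=b a b b a $  — match b
step 5: stack=$ Q a  input=a b b a $  — match a
step 6: stack=$ Q  input=b b a $  — expand Q → U
step 7: stack=$ U  input=b b a $  — expand U → b b a
step 8: stack=$ a b b  input=b b a $  — match b
step 9: stack=$ a b  input=b a $  — match b
step 10: stack=$ a  input=a $  — match a
Accept reached after 10 steps.

10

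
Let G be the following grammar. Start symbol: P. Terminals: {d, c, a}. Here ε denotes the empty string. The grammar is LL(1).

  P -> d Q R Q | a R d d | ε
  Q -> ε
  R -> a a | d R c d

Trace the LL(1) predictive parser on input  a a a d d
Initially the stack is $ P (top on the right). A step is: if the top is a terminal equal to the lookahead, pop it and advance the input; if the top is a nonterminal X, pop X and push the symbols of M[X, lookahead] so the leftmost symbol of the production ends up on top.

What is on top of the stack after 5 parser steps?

d

     Stack      Input        Action
  1  $ P        a a a d d $  expand P -> a R d d
  2  $ d d R a  a a a d d $  match a
  3  $ d d R    a a d d $    expand R -> a a
  4  $ d d a a  a a d d $    match a
  5  $ d d a    a d d $      match a
Stack after step 5: $ d d (top = d).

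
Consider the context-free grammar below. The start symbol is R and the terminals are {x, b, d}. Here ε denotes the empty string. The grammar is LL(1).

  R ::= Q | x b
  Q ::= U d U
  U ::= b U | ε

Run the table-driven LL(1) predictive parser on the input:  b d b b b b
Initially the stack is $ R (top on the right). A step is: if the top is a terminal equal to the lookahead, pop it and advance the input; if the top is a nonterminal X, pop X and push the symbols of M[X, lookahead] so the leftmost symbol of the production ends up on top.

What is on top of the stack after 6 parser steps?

     Stack      Input          Action
  1  $ R        b d b b b b $  expand R ::= Q
  2  $ Q        b d b b b b $  expand Q ::= U d U
  3  $ U d U    b d b b b b $  expand U ::= b U
  4  $ U d U b  b d b b b b $  match b
  5  $ U d U    d b b b b $    expand U ::= ε
  6  $ U d      d b b b b $    match d
Stack after step 6: $ U (top = U).

U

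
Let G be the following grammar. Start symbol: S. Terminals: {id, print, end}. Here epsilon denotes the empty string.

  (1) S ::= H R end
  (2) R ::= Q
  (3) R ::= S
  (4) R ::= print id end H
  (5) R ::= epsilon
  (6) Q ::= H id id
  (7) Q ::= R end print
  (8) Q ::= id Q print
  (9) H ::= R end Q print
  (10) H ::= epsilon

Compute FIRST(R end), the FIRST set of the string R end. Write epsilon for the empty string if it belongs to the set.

{end, id, print}

FIRST(S): from S::=H R end we get {end, id, print}. So FIRST(S) = {end, id, print}.
FIRST(R): from R::=Q we get {end, id, print}; from R::=S we get {end, id, print}; from R::=print id end H we get {print}; from R::=epsilon we get {epsilon}. So FIRST(R) = {epsilon, end, id, print}.
FIRST(H): from H::=R end Q print we get {end, id, print}; from H::=epsilon we get {epsilon}. So FIRST(H) = {epsilon, end, id, print}.
FIRST(Q): from Q::=H id id we get {end, id, print}; from Q::=R end print we get {end, id, print}; from Q::=id Q print we get {id}. So FIRST(Q) = {end, id, print}.
FIRST(R end): take FIRST of each symbol in turn, carrying on past any symbol whose FIRST contains epsilon; result {end, id, print}.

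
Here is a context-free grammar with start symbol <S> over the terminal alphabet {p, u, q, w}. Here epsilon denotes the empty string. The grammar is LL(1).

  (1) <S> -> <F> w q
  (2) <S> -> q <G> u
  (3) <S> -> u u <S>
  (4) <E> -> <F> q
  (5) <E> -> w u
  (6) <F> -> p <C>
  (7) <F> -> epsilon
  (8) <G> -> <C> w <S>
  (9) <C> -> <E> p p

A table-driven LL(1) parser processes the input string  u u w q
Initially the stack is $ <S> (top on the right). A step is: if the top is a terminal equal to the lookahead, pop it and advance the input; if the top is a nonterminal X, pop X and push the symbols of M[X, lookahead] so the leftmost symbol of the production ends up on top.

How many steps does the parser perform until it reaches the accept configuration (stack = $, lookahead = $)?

     Stack      Input      Action
  1  $ <S>      u u w q $  expand <S> -> u u <S>
  2  $ <S> u u  u u w q $  match u
  3  $ <S> u    u w q $    match u
  4  $ <S>      w q $      expand <S> -> <F> w q
  5  $ q w <F>  w q $      expand <F> -> epsilon
  6  $ q w      w q $      match w
  7  $ q        q $        match q
Accept reached after 7 steps.

7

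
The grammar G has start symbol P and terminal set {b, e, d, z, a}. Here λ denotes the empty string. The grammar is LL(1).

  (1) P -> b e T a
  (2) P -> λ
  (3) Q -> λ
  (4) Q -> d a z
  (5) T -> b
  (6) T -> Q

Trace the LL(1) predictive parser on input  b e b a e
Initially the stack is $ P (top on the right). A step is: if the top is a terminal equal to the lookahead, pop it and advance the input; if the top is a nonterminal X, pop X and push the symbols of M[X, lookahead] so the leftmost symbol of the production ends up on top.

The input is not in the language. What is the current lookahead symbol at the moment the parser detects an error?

step 1: stack=$ P  input=b e b a e $  — expand P -> b e T a
step 2: stack=$ a T e b  input=b e b a e $  — match b
step 3: stack=$ a T e  input=e b a e $  — match e
step 4: stack=$ a T  input=b a e $  — expand T -> b
step 5: stack=$ a b  input=b a e $  — match b
step 6: stack=$ a  input=a e $  — match a
step 7: stack=$  input=e $  — error: stack empty but input remains

e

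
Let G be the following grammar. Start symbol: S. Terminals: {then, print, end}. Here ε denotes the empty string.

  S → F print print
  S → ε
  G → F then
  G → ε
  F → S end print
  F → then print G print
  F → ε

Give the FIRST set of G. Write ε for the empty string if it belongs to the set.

FIRST(S): from S→F print print we get {end, print, then}; from S→ε we get {ε}. So FIRST(S) = {ε, end, print, then}.
FIRST(F): from F→S end print we get {end, print, then}; from F→then print G print we get {then}; from F→ε we get {ε}. So FIRST(F) = {ε, end, print, then}.
FIRST(G): from G→F then we get {end, print, then}; from G→ε we get {ε}. So FIRST(G) = {ε, end, print, then}.

{ε, end, print, then}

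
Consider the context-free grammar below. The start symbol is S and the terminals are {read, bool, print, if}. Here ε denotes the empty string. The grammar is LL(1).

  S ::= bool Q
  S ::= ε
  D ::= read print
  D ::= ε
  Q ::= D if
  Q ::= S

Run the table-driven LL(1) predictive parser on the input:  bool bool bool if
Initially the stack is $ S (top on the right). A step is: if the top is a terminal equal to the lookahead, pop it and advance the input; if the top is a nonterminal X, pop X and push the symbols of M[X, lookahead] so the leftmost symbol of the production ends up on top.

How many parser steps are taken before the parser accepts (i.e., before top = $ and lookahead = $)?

11

      Stack     Input                Action
   1  $ S       bool bool bool if $  expand S ::= bool Q
   2  $ Q bool  bool bool bool if $  match bool
   3  $ Q       bool bool if $       expand Q ::= S
   4  $ S       bool bool if $       expand S ::= bool Q
   5  $ Q bool  bool bool if $       match bool
   6  $ Q       bool if $            expand Q ::= S
   7  $ S       bool if $            expand S ::= bool Q
   8  $ Q bool  bool if $            match bool
   9  $ Q       if $                 expand Q ::= D if
  10  $ if D    if $                 expand D ::= ε
  11  $ if      if $                 match if
Accept reached after 11 steps.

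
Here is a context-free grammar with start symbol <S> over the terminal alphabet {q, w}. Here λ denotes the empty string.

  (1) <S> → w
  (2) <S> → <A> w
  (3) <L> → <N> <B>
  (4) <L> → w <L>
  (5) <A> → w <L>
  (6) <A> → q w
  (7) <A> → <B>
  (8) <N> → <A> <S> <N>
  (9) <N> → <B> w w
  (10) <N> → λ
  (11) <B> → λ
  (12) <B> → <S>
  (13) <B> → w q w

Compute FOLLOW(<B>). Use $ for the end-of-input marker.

{q, w}

FIRST(<S>) = {q, w}  (via <A> w)
FIRST(<B>) = {λ, q, w}  (via <S>)
FIRST(<A>) = {λ, q, w}  (via <B>)
FIRST(<N>) = {λ, q, w}  (via <A> <S> <N>, <B> w w)
FIRST(<L>) = {λ, q, w}  (via <N> <B>)
FOLLOW(<S>) includes $ since <S> is the start symbol.
FOLLOW(<A>): in <S>→<A> w, <A> is followed by w with FIRST {w}; in <N>→<A> <S> <N>, <A> is followed by <S> <N> with FIRST {q, w}. Thus FOLLOW(<A>) = {q, w}.
FOLLOW(<L>): in <L>→w <L>, the suffix after <L> is empty (adds nothing new); in <A>→w <L>, the suffix after <L> is empty, so FOLLOW(<L>) ⊇ FOLLOW(<A>) = {q, w}. Thus FOLLOW(<L>) = {q, w}.
FOLLOW(<N>): in <L>→<N> <B>, <N> is followed by <B> with FIRST {λ, q, w}; in <L>→<N> <B>, the suffix after <N> is nullable, so FOLLOW(<N>) ⊇ FOLLOW(<L>) = {q, w}; in <N>→<A> <S> <N>, the suffix after <N> is empty (adds nothing new). Thus FOLLOW(<N>) = {q, w}.
FOLLOW(<B>): in <L>→<N> <B>, the suffix after <B> is empty, so FOLLOW(<B>) ⊇ FOLLOW(<L>) = {q, w}; in <A>→<B>, the suffix after <B> is empty, so FOLLOW(<B>) ⊇ FOLLOW(<A>) = {q, w}; in <N>→<B> w w, <B> is followed by w w with FIRST {w}. Thus FOLLOW(<B>) = {q, w}.
FOLLOW(<S>): in <N>→<A> <S> <N>, <S> is followed by <N> with FIRST {λ, q, w}; in <N>→<A> <S> <N>, the suffix after <S> is nullable, so FOLLOW(<S>) ⊇ FOLLOW(<N>) = {q, w}; in <B>→<S>, the suffix after <S> is empty, so FOLLOW(<S>) ⊇ FOLLOW(<B>) = {q, w}. Thus FOLLOW(<S>) = {$, q, w}.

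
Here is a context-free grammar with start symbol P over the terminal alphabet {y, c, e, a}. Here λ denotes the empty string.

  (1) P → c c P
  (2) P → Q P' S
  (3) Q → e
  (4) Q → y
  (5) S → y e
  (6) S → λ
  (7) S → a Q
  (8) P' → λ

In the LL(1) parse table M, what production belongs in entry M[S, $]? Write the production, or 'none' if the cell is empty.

S → λ

FIRST(Q) = {e, y}
FIRST(S) = {λ, a, y}
FIRST(P') = {λ}
FIRST(P) = {c, e, y}  (via Q P' S)
FOLLOW(P) includes $ since P is the start symbol.
FOLLOW(P): in P→c c P, the suffix after P is empty (adds nothing new). Thus FOLLOW(P) = {$}.
FOLLOW(S): in P→Q P' S, the suffix after S is empty, so FOLLOW(S) ⊇ FOLLOW(P) = {$}. Thus FOLLOW(S) = {$}.
For S → y e: FIRST(y e) = {y}, so it goes in M[S, t] for t ∈ {y}.
For S → λ: FIRST(λ) = {λ}, so it goes in M[S, t] for t ∈ {}; since λ ∈ FIRST, also for every t ∈ FOLLOW(S) = {$}.
For S → a Q: FIRST(a Q) = {a}, so it goes in M[S, t] for t ∈ {a}.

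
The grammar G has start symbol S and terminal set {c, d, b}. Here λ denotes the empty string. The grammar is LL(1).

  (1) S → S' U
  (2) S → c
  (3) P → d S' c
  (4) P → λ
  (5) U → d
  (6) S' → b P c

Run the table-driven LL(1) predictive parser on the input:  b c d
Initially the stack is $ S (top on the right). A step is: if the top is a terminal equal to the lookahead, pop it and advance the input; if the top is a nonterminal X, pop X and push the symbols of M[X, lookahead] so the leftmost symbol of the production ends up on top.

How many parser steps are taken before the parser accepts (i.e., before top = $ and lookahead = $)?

step 1: stack=$ S  input=b c d $  — expand S → S' U
step 2: stack=$ U S'  input=b c d $  — expand S' → b P c
step 3: stack=$ U c P b  input=b c d $  — match b
step 4: stack=$ U c P  input=c d $  — expand P → λ
step 5: stack=$ U c  input=c d $  — match c
step 6: stack=$ U  input=d $  — expand U → d
step 7: stack=$ d  input=d $  — match d
Accept reached after 7 steps.

7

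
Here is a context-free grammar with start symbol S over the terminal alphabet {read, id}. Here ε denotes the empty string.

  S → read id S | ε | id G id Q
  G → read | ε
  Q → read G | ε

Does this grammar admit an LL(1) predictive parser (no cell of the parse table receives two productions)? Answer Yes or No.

FIRST(S) = {ε, id, read}
FIRST(G) = {ε, read}
FIRST(Q) = {ε, read}
FOLLOW(S) = {$}
FOLLOW(G) = {$, id}
FOLLOW(Q) = {$}
Each cell of M receives at most one production.

Yes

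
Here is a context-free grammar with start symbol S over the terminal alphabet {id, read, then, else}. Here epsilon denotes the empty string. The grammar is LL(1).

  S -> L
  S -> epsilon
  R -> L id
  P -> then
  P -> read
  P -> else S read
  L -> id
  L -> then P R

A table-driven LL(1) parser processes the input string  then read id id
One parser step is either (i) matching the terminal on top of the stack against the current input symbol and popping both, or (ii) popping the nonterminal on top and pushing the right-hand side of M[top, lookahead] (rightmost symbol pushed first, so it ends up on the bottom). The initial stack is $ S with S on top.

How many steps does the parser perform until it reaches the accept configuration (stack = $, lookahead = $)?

     Stack       Input              Action
  1  $ S         then read id id $  expand S -> L
  2  $ L         then read id id $  expand L -> then P R
  3  $ R P then  then read id id $  match then
  4  $ R P       read id id $       expand P -> read
  5  $ R read    read id id $       match read
  6  $ R         id id $            expand R -> L id
  7  $ id L      id id $            expand L -> id
  8  $ id id     id id $            match id
  9  $ id        id $               match id
Accept reached after 9 steps.

9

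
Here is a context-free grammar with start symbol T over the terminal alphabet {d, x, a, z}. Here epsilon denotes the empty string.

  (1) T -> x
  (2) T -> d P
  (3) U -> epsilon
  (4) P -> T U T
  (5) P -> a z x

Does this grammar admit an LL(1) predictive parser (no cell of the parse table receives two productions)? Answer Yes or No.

Yes

FIRST(T) = {d, x}
FIRST(U) = {epsilon}
FIRST(P) = {a, d, x}
FOLLOW(T) = {$, d, x}
FOLLOW(U) = {d, x}
FOLLOW(P) = {$, d, x}
Each cell of M receives at most one production.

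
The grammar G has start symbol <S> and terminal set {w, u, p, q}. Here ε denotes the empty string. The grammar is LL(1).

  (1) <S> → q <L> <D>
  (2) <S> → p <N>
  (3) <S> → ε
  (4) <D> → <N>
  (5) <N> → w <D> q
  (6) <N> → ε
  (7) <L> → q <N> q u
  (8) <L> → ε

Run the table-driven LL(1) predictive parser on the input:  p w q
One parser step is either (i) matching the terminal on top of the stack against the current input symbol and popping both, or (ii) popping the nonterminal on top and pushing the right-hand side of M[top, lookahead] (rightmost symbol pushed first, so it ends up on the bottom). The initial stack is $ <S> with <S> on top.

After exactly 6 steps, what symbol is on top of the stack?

q

step 1: stack=$ <S>  input=p w q $  — expand <S> → p <N>
step 2: stack=$ <N> p  input=p w q $  — match p
step 3: stack=$ <N>  input=w q $  — expand <N> → w <D> q
step 4: stack=$ q <D> w  input=w q $  — match w
step 5: stack=$ q <D>  input=q $  — expand <D> → <N>
step 6: stack=$ q <N>  input=q $  — expand <N> → ε
Stack after step 6: $ q (top = q).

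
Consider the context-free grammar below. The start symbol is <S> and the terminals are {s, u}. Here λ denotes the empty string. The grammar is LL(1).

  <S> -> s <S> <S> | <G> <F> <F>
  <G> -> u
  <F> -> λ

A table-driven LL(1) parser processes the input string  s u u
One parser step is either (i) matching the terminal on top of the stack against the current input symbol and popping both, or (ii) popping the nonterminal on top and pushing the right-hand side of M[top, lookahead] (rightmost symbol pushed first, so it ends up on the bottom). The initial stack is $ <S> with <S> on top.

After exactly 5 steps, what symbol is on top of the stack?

<F>

step 1: stack=$ <S>  input=s u u $  — expand <S> -> s <S> <S>
step 2: stack=$ <S> <S> s  input=s u u $  — match s
step 3: stack=$ <S> <S>  input=u u $  — expand <S> -> <G> <F> <F>
step 4: stack=$ <S> <F> <F> <G>  input=u u $  — expand <G> -> u
step 5: stack=$ <S> <F> <F> u  input=u u $  — match u
Stack after step 5: $ <S> <F> <F> (top = <F>).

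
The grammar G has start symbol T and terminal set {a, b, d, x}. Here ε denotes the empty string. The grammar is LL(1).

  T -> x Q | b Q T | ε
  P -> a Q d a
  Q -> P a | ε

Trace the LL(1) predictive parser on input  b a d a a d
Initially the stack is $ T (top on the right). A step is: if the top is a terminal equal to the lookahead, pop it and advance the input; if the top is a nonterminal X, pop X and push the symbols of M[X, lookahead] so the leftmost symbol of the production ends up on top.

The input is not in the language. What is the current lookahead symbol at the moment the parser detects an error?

      Stack          Input          Action
   1  $ T            b a d a a d $  expand T -> b Q T
   2  $ T Q b        b a d a a d $  match b
   3  $ T Q          a d a a d $    expand Q -> P a
   4  $ T a P        a d a a d $    expand P -> a Q d a
   5  $ T a a d Q a  a d a a d $    match a
   6  $ T a a d Q    d a a d $      expand Q -> ε
   7  $ T a a d      d a a d $      match d
   8  $ T a a        a a d $        match a
   9  $ T a          a d $          match a
  10  $ T            d $            error: M[T, d] is empty

d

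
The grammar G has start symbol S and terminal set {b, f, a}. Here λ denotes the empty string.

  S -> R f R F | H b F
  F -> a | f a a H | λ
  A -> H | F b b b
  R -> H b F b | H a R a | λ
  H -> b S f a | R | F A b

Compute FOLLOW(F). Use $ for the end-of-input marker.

{$, a, b, f}

FIRST(F): from F->a we get {a}; from F->f a a H we get {f}; from F->λ we get {λ}. So FIRST(F) = {λ, a, f}.
FIRST(S): from S->R f R F we get {a, b, f}; from S->H b F we get {a, b, f}. So FIRST(S) = {a, b, f}.
FIRST(A): from A->H we get {λ, a, b, f}; from A->F b b b we get {a, b, f}. So FIRST(A) = {λ, a, b, f}.
FIRST(R): from R->H b F b we get {a, b, f}; from R->H a R a we get {a, b, f}; from R->λ we get {λ}. So FIRST(R) = {λ, a, b, f}.
FIRST(H): from H->b S f a we get {b}; from H->R we get {λ, a, b, f}; from H->F A b we get {a, b, f}. So FIRST(H) = {λ, a, b, f}.
FOLLOW(S) includes $ since S is the start symbol.
FOLLOW(S): in H->b S f a, S is followed by f a with FIRST {f}. Thus FOLLOW(S) = {$, f}.
FOLLOW(F): in S->R f R F, the suffix after F is empty, so FOLLOW(F) ⊇ FOLLOW(S) = {$, f}; in S->H b F, the suffix after F is empty, so FOLLOW(F) ⊇ FOLLOW(S) = {$, f}; in A->F b b b, F is followed by b b b with FIRST {b}; in R->H b F b, F is followed by b with FIRST {b}; in H->F A b, F is followed by A b with FIRST {a, b, f}. Thus FOLLOW(F) = {$, a, b, f}.
FOLLOW(A): in H->F A b, A is followed by b with FIRST {b}. Thus FOLLOW(A) = {b}.
FOLLOW(H): in S->H b F, H is followed by b F with FIRST {b}; in F->f a a H, the suffix after H is empty, so FOLLOW(H) ⊇ FOLLOW(F) = {$, a, b, f}; in A->H, the suffix after H is empty, so FOLLOW(H) ⊇ FOLLOW(A) = {b}; in R->H b F b, H is followed by b F b with FIRST {b}; in R->H a R a, H is followed by a R a with FIRST {a}. Thus FOLLOW(H) = {$, a, b, f}.
FOLLOW(R): in S->R f R F (occurrence 1), R is followed by f R F with FIRST {f}; in S->R f R F (occurrence 2), R is followed by F with FIRST {λ, a, f}; in S->R f R F (occurrence 2), the suffix after R is nullable, so FOLLOW(R) ⊇ FOLLOW(S) = {$, f}; in R->H a R a, R is followed by a with FIRST {a}; in H->R, the suffix after R is empty, so FOLLOW(R) ⊇ FOLLOW(H) = {$, a, b, f}. Thus FOLLOW(R) = {$, a, b, f}.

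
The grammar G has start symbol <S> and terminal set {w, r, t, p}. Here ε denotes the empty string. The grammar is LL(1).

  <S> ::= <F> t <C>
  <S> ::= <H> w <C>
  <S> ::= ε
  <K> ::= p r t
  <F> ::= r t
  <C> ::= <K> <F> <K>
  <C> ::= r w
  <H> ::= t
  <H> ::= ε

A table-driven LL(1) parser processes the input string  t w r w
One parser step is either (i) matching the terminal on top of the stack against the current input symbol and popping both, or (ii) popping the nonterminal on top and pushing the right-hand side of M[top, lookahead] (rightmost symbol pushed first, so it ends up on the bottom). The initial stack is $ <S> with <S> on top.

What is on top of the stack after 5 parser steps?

r

     Stack        Input      Action
  1  $ <S>        t w r w $  expand <S> ::= <H> w <C>
  2  $ <C> w <H>  t w r w $  expand <H> ::= t
  3  $ <C> w t    t w r w $  match t
  4  $ <C> w      w r w $    match w
  5  $ <C>        r w $      expand <C> ::= r w
Stack after step 5: $ w r (top = r).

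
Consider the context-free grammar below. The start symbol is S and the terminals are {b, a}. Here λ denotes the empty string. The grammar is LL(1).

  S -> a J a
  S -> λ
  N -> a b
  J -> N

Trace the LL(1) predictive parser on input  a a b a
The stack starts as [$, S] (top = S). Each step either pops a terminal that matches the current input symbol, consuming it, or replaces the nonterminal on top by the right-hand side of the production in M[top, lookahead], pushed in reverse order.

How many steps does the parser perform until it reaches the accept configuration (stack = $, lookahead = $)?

7

     Stack    Input      Action
  1  $ S      a a b a $  expand S -> a J a
  2  $ a J a  a a b a $  match a
  3  $ a J    a b a $    expand J -> N
  4  $ a N    a b a $    expand N -> a b
  5  $ a b a  a b a $    match a
  6  $ a b    b a $      match b
  7  $ a      a $        match a
Accept reached after 7 steps.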